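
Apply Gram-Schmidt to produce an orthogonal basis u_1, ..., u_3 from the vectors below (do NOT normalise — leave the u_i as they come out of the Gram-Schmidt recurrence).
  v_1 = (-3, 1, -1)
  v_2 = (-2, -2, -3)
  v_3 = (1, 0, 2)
Orthogonal basis:
  u_1 = (-3, 1, -1)
  u_2 = (-1/11, -29/11, -26/11)
  u_3 = (-55/138, -77/138, 44/69)

Apply the Gram-Schmidt recurrence
  u_1 = v_1
  u_i = v_i − Σ_{j<i} ((v_i · u_j) / (u_j · u_j)) · u_j.

Step by step this gives:
  u_1 = (-3, 1, -1)
  u_2 = (-1/11, -29/11, -26/11)
  u_3 = (-55/138, -77/138, 44/69)

Orthogonality check:
  u_2 · u_1 = 0 (should be 0)
  u_3 · u_1 = 0 (should be 0)
  u_3 · u_2 = 0 (should be 0)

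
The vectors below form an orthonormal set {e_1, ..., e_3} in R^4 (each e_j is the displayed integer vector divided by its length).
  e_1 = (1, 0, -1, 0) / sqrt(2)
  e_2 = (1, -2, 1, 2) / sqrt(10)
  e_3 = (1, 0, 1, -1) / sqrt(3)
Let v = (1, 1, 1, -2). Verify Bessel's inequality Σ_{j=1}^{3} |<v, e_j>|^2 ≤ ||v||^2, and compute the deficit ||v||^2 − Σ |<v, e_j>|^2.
Σ |<v, e_j>|^2 = 104/15; ||v||^2 = 7; deficit = 1/15

Write each e_j = u_j / sqrt(<u_j, u_j>) where u_j is the displayed integer vector. Then <v, e_j> = <v, u_j> / sqrt(<u_j, u_j>), so |<v, e_j>|^2 = <v, u_j>^2 / <u_j, u_j>.
Coefficients: <v, e_1> = 0/sqrt(2), <v, e_2> = -4/sqrt(10), <v, e_3> = 4/sqrt(3).
Square and sum: Σ |<v, e_j>|^2 = 104/15.
Compute ||v||^2 = v·v = 7.
Deficit = 7 − 104/15 = 1/15 ≥ 0, confirming Bessel's inequality. (The deficit equals ||v − Σ <v,e_j> e_j||^2, the squared distance from v to span{e_j}.)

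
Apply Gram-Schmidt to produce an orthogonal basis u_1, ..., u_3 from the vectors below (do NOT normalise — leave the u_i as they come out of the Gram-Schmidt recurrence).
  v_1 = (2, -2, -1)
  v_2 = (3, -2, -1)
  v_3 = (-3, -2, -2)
Orthogonal basis:
  u_1 = (2, -2, -1)
  u_2 = (5/9, 4/9, 2/9)
  u_3 = (0, 2/5, -4/5)

Apply the Gram-Schmidt recurrence
  u_1 = v_1
  u_i = v_i − Σ_{j<i} ((v_i · u_j) / (u_j · u_j)) · u_j.

Step by step this gives:
  u_1 = (2, -2, -1)
  u_2 = (5/9, 4/9, 2/9)
  u_3 = (0, 2/5, -4/5)

Orthogonality check:
  u_2 · u_1 = 0 (should be 0)
  u_3 · u_1 = 0 (should be 0)
  u_3 · u_2 = 0 (should be 0)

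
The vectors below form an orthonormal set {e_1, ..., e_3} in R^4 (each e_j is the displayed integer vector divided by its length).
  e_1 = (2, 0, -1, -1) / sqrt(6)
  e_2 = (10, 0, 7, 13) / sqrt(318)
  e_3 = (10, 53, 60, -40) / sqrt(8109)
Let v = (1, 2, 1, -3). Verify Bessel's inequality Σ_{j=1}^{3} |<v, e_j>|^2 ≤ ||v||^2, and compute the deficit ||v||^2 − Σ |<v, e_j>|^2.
Σ |<v, e_j>|^2 = 2294/153; ||v||^2 = 15; deficit = 1/153

Write each e_j = u_j / sqrt(<u_j, u_j>) where u_j is the displayed integer vector. Then <v, e_j> = <v, u_j> / sqrt(<u_j, u_j>), so |<v, e_j>|^2 = <v, u_j>^2 / <u_j, u_j>.
Coefficients: <v, e_1> = 4/sqrt(6), <v, e_2> = -22/sqrt(318), <v, e_3> = 296/sqrt(8109).
Square and sum: Σ |<v, e_j>|^2 = 2294/153.
Compute ||v||^2 = v·v = 15.
Deficit = 15 − 2294/153 = 1/153 ≥ 0, confirming Bessel's inequality. (The deficit equals ||v − Σ <v,e_j> e_j||^2, the squared distance from v to span{e_j}.)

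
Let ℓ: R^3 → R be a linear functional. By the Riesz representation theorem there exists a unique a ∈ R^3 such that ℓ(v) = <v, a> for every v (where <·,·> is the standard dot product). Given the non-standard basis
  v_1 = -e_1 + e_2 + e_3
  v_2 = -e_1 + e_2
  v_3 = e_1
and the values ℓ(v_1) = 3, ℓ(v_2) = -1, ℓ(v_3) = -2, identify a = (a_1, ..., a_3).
a = (-2, -3, 4)

Write a = (a_1, ..., a_3) in the standard basis. For each basis vector v_i, ℓ(v_i) = <v_i, a> is a linear equation in the a_j's. Collect the n equations into a matrix system V a = ℓ, where row i of V is v_i (expressed in the standard basis). Since V is invertible (lower-triangular with 1s on the diagonal, up to permutation), solve by back-substitution:
  V =
[[-1, 1, 1],
 [-1, 1, 0],
 [1, 0, 0]]
  V a = (3, -1, -2)
Solving gives a = (-2, -3, 4).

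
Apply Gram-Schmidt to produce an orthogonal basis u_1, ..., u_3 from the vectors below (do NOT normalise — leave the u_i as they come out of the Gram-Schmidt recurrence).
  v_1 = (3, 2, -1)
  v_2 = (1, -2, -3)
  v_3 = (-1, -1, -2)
Orthogonal basis:
  u_1 = (3, 2, -1)
  u_2 = (4/7, -16/7, -20/7)
  u_3 = (-2/3, 2/3, -2/3)

Apply the Gram-Schmidt recurrence
  u_1 = v_1
  u_i = v_i − Σ_{j<i} ((v_i · u_j) / (u_j · u_j)) · u_j.

Step by step this gives:
  u_1 = (3, 2, -1)
  u_2 = (4/7, -16/7, -20/7)
  u_3 = (-2/3, 2/3, -2/3)

Orthogonality check:
  u_2 · u_1 = 0 (should be 0)
  u_3 · u_1 = 0 (should be 0)
  u_3 · u_2 = 0 (should be 0)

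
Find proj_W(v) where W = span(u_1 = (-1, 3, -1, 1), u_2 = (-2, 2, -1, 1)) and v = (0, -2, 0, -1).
proj_W(v) = (0, -2, 1/2, -1/2)

Set up U = [u_1 | ... | u_2] ∈ R^(4×2). The projector onto W = col(U) is P = U (U^T U)^(-1) U^T.
Compute U^T U =
  [12, 10]
  [10, 10],
and U^T v = (-7, -5).
Solve U^T U · c = U^T v for the coefficients: c = (-1, 1/2). The projection is proj_W(v) = U c.
Check: (v - proj_W(v)) · u_1 = 0  (should be 0).
Check: (v - proj_W(v)) · u_2 = 0  (should be 0).
Result: proj_W(v) = (0, -2, 1/2, -1/2).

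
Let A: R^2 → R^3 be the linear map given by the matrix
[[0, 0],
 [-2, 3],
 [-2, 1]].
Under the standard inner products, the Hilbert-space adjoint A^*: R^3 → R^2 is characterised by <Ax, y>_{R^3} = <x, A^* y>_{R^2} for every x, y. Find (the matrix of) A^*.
A^* = A^T =
[[0, -2, -2],
 [0, 3, 1]]

For real matrices with standard dot products, the defining identity <Ax, y> = <x, A^* y> gives (Ax)^T y = x^T (A^*) y, i.e. x^T A^T y = x^T (A^*) y. Since this holds for all x, y, we must have A^* = A^T. Therefore
A^* =
[[0, -2, -2],
 [0, 3, 1]].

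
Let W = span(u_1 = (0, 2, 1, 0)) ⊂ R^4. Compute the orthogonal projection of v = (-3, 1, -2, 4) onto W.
proj_W(v) = (0, 0, 0, 0)

Set up U = [u_1 | ... | u_1] ∈ R^(4×1). The projector onto W = col(U) is P = U (U^T U)^(-1) U^T.
Compute U^T U =
  [5],
and U^T v = (0).
Solve U^T U · c = U^T v for the coefficients: c = (0). The projection is proj_W(v) = U c.
Check: (v - proj_W(v)) · u_1 = 0  (should be 0).
Result: proj_W(v) = (0, 0, 0, 0).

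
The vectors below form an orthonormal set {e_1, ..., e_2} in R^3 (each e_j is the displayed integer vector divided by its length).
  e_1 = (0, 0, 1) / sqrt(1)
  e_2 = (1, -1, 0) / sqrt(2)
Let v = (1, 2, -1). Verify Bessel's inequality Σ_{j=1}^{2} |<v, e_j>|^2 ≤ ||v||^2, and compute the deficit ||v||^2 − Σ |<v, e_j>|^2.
Σ |<v, e_j>|^2 = 3/2; ||v||^2 = 6; deficit = 9/2

Write each e_j = u_j / sqrt(<u_j, u_j>) where u_j is the displayed integer vector. Then <v, e_j> = <v, u_j> / sqrt(<u_j, u_j>), so |<v, e_j>|^2 = <v, u_j>^2 / <u_j, u_j>.
Coefficients: <v, e_1> = -1/sqrt(1), <v, e_2> = -1/sqrt(2).
Square and sum: Σ |<v, e_j>|^2 = 3/2.
Compute ||v||^2 = v·v = 6.
Deficit = 6 − 3/2 = 9/2 ≥ 0, confirming Bessel's inequality. (The deficit equals ||v − Σ <v,e_j> e_j||^2, the squared distance from v to span{e_j}.)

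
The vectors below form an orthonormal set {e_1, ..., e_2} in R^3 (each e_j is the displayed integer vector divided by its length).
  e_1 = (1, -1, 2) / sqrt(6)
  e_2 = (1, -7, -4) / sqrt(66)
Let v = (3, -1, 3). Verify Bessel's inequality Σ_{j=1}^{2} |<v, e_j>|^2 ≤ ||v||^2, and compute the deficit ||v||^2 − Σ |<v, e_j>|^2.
Σ |<v, e_j>|^2 = 184/11; ||v||^2 = 19; deficit = 25/11

Write each e_j = u_j / sqrt(<u_j, u_j>) where u_j is the displayed integer vector. Then <v, e_j> = <v, u_j> / sqrt(<u_j, u_j>), so |<v, e_j>|^2 = <v, u_j>^2 / <u_j, u_j>.
Coefficients: <v, e_1> = 10/sqrt(6), <v, e_2> = -2/sqrt(66).
Square and sum: Σ |<v, e_j>|^2 = 184/11.
Compute ||v||^2 = v·v = 19.
Deficit = 19 − 184/11 = 25/11 ≥ 0, confirming Bessel's inequality. (The deficit equals ||v − Σ <v,e_j> e_j||^2, the squared distance from v to span{e_j}.)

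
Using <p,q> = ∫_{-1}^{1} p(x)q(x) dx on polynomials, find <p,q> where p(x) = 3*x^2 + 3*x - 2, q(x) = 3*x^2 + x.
<p,q> = 8/5

Expand the product: p(x)·q(x) = 9*x^4 + 12*x^3 - 3*x^2 - 2*x.
∫_{-1}^{1} of each monomial x^k gives [2/(k+1) if k even, 0 if k odd]. Integrating term-by-term (or equivalently evaluating the antiderivative F(x) = 9*x^5/5 + 3*x^4 - x^3 - x^2 at the endpoints):
  F(1) − F(−1) = 14/5 − (6/5) = 8/5.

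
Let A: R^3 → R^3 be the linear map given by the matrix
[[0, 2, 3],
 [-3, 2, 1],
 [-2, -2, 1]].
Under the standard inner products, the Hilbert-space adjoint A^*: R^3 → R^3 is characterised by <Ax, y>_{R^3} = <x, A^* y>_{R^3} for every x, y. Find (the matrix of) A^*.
A^* = A^T =
[[0, -3, -2],
 [2, 2, -2],
 [3, 1, 1]]

For real matrices with standard dot products, the defining identity <Ax, y> = <x, A^* y> gives (Ax)^T y = x^T (A^*) y, i.e. x^T A^T y = x^T (A^*) y. Since this holds for all x, y, we must have A^* = A^T. Therefore
A^* =
[[0, -3, -2],
 [2, 2, -2],
 [3, 1, 1]].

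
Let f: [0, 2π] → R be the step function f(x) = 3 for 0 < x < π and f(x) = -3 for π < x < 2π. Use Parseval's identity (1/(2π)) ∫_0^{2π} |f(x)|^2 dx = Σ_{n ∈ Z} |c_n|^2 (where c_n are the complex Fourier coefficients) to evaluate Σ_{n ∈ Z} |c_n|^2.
Σ |c_n|^2 = 9

Parseval equates the L^2 energy of f (normalised by 1/(2π)) with the ℓ^2 sum of its Fourier coefficients: (1/(2π)) ∫_0^{2π} |f|^2 = Σ |c_n|^2.
Compute the left side: (1/(2π)) [∫_0^π 3^2 dx + ∫_π^{2π} (-3)^2 dx] = (1/(2π)) · (9π + 9π) = (9 + 9)/2 = 9.
So Σ_{n ∈ Z} |c_n|^2 = 9.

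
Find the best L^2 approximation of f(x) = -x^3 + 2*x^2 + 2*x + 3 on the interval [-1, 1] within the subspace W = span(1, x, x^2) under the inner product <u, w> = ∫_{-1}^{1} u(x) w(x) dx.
g(x) = 2*x^2 + 7*x/5 + 3

The best approximation g ∈ W is the orthogonal projection of f onto W. Writing g = a_0 + a_1 x + a_2 x^2, the coefficients solve the normal equations G · a = b where
  G_{ij} = <φ_i, φ_j> and b_i = <f, φ_i>, with φ_0 = 1, φ_1 = x, φ_2 = x^2.
G =
  [2, 0, 2/3]
  [0, 2/3, 0]
  [2/3, 0, 2/5],
b = (22/3, 14/15, 14/5).
Solving gives a_0 = 3, a_1 = 7/5, a_2 = 2, so
  g(x) = 2*x^2 + 7*x/5 + 3.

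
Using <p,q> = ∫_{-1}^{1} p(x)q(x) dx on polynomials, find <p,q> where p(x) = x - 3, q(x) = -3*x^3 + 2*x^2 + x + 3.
<p,q> = -338/15

Expand the product: p(x)·q(x) = -3*x^4 + 11*x^3 - 5*x^2 - 9.
∫_{-1}^{1} of each monomial x^k gives [2/(k+1) if k even, 0 if k odd]. Integrating term-by-term (or equivalently evaluating the antiderivative F(x) = -3*x^5/5 + 11*x^4/4 - 5*x^3/3 - 9*x at the endpoints):
  F(1) − F(−1) = -511/60 − (841/60) = -338/15.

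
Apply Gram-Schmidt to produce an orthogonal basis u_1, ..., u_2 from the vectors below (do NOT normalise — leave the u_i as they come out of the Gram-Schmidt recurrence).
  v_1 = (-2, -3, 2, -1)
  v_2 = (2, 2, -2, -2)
Orthogonal basis:
  u_1 = (-2, -3, 2, -1)
  u_2 = (2/3, 0, -2/3, -8/3)

Apply the Gram-Schmidt recurrence
  u_1 = v_1
  u_i = v_i − Σ_{j<i} ((v_i · u_j) / (u_j · u_j)) · u_j.

Step by step this gives:
  u_1 = (-2, -3, 2, -1)
  u_2 = (2/3, 0, -2/3, -8/3)

Orthogonality check:
  u_2 · u_1 = 0 (should be 0)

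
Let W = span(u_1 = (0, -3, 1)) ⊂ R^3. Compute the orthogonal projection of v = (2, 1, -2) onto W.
proj_W(v) = (0, 3/2, -1/2)

Set up U = [u_1 | ... | u_1] ∈ R^(3×1). The projector onto W = col(U) is P = U (U^T U)^(-1) U^T.
Compute U^T U =
  [10],
and U^T v = (-5).
Solve U^T U · c = U^T v for the coefficients: c = (-1/2). The projection is proj_W(v) = U c.
Check: (v - proj_W(v)) · u_1 = 0  (should be 0).
Result: proj_W(v) = (0, 3/2, -1/2).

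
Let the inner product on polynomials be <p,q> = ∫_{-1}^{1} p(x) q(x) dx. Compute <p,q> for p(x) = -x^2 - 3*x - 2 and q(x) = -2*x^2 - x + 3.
<p,q> = -128/15

Expand the product: p(x)·q(x) = 2*x^4 + 7*x^3 + 4*x^2 - 7*x - 6.
∫_{-1}^{1} of each monomial x^k gives [2/(k+1) if k even, 0 if k odd]. Integrating term-by-term (or equivalently evaluating the antiderivative F(x) = 2*x^5/5 + 7*x^4/4 + 4*x^3/3 - 7*x^2/2 - 6*x at the endpoints):
  F(1) − F(−1) = -361/60 − (151/60) = -128/15.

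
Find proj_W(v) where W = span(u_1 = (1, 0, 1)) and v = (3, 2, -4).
proj_W(v) = (-1/2, 0, -1/2)

Set up U = [u_1 | ... | u_1] ∈ R^(3×1). The projector onto W = col(U) is P = U (U^T U)^(-1) U^T.
Compute U^T U =
  [2],
and U^T v = (-1).
Solve U^T U · c = U^T v for the coefficients: c = (-1/2). The projection is proj_W(v) = U c.
Check: (v - proj_W(v)) · u_1 = 0  (should be 0).
Result: proj_W(v) = (-1/2, 0, -1/2).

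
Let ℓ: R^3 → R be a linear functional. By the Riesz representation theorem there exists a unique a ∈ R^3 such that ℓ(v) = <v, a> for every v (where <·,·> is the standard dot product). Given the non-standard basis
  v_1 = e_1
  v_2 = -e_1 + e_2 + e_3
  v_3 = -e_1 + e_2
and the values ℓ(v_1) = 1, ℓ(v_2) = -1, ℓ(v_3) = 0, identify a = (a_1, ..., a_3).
a = (1, 1, -1)

Write a = (a_1, ..., a_3) in the standard basis. For each basis vector v_i, ℓ(v_i) = <v_i, a> is a linear equation in the a_j's. Collect the n equations into a matrix system V a = ℓ, where row i of V is v_i (expressed in the standard basis). Since V is invertible (lower-triangular with 1s on the diagonal, up to permutation), solve by back-substitution:
  V =
[[1, 0, 0],
 [-1, 1, 1],
 [-1, 1, 0]]
  V a = (1, -1, 0)
Solving gives a = (1, 1, -1).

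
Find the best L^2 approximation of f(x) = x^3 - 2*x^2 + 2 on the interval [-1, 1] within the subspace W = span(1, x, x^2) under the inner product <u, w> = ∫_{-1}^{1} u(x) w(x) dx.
g(x) = -2*x^2 + 3*x/5 + 2

The best approximation g ∈ W is the orthogonal projection of f onto W. Writing g = a_0 + a_1 x + a_2 x^2, the coefficients solve the normal equations G · a = b where
  G_{ij} = <φ_i, φ_j> and b_i = <f, φ_i>, with φ_0 = 1, φ_1 = x, φ_2 = x^2.
G =
  [2, 0, 2/3]
  [0, 2/3, 0]
  [2/3, 0, 2/5],
b = (8/3, 2/5, 8/15).
Solving gives a_0 = 2, a_1 = 3/5, a_2 = -2, so
  g(x) = -2*x^2 + 3*x/5 + 2.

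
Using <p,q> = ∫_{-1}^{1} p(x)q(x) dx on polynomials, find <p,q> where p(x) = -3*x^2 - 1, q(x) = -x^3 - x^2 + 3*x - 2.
<p,q> = 148/15

Expand the product: p(x)·q(x) = 3*x^5 + 3*x^4 - 8*x^3 + 7*x^2 - 3*x + 2.
∫_{-1}^{1} of each monomial x^k gives [2/(k+1) if k even, 0 if k odd]. Integrating term-by-term (or equivalently evaluating the antiderivative F(x) = x^6/2 + 3*x^5/5 - 2*x^4 + 7*x^3/3 - 3*x^2/2 + 2*x at the endpoints):
  F(1) − F(−1) = 29/15 − (-119/15) = 148/15.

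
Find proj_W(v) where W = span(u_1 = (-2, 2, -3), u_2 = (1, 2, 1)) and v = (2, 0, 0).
proj_W(v) = (74/101, 16/101, 96/101)

Set up U = [u_1 | ... | u_2] ∈ R^(3×2). The projector onto W = col(U) is P = U (U^T U)^(-1) U^T.
Compute U^T U =
  [17, -1]
  [-1, 6],
and U^T v = (-4, 2).
Solve U^T U · c = U^T v for the coefficients: c = (-22/101, 30/101). The projection is proj_W(v) = U c.
Check: (v - proj_W(v)) · u_1 = 0  (should be 0).
Check: (v - proj_W(v)) · u_2 = 0  (should be 0).
Result: proj_W(v) = (74/101, 16/101, 96/101).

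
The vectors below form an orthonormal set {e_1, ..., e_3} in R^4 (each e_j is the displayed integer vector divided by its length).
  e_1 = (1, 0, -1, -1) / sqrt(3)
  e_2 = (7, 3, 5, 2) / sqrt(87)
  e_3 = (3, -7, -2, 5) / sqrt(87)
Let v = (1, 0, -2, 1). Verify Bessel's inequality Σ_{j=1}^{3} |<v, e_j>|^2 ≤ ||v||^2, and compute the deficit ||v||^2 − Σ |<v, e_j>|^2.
Σ |<v, e_j>|^2 = 3; ||v||^2 = 6; deficit = 3

Write each e_j = u_j / sqrt(<u_j, u_j>) where u_j is the displayed integer vector. Then <v, e_j> = <v, u_j> / sqrt(<u_j, u_j>), so |<v, e_j>|^2 = <v, u_j>^2 / <u_j, u_j>.
Coefficients: <v, e_1> = 2/sqrt(3), <v, e_2> = -1/sqrt(87), <v, e_3> = 12/sqrt(87).
Square and sum: Σ |<v, e_j>|^2 = 3.
Compute ||v||^2 = v·v = 6.
Deficit = 6 − 3 = 3 ≥ 0, confirming Bessel's inequality. (The deficit equals ||v − Σ <v,e_j> e_j||^2, the squared distance from v to span{e_j}.)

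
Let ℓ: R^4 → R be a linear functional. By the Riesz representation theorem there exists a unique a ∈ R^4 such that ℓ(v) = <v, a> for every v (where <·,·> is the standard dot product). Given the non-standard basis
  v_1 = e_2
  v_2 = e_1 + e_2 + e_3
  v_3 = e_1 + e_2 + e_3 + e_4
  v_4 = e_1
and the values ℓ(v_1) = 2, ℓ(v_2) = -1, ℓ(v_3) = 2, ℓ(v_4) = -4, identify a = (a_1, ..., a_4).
a = (-4, 2, 1, 3)

Write a = (a_1, ..., a_4) in the standard basis. For each basis vector v_i, ℓ(v_i) = <v_i, a> is a linear equation in the a_j's. Collect the n equations into a matrix system V a = ℓ, where row i of V is v_i (expressed in the standard basis). Since V is invertible (lower-triangular with 1s on the diagonal, up to permutation), solve by back-substitution:
  V =
[[0, 1, 0, 0],
 [1, 1, 1, 0],
 [1, 1, 1, 1],
 [1, 0, 0, 0]]
  V a = (2, -1, 2, -4)
Solving gives a = (-4, 2, 1, 3).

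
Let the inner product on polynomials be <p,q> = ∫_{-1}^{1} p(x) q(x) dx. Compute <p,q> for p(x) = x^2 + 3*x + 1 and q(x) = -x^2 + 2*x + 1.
<p,q> = 28/5

Expand the product: p(x)·q(x) = -x^4 - x^3 + 6*x^2 + 5*x + 1.
∫_{-1}^{1} of each monomial x^k gives [2/(k+1) if k even, 0 if k odd]. Integrating term-by-term (or equivalently evaluating the antiderivative F(x) = -x^5/5 - x^4/4 + 2*x^3 + 5*x^2/2 + x at the endpoints):
  F(1) − F(−1) = 101/20 − (-11/20) = 28/5.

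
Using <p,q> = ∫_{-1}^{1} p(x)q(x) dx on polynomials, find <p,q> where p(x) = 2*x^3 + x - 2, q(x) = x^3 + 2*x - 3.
<p,q> = 334/21

Expand the product: p(x)·q(x) = 2*x^6 + 5*x^4 - 8*x^3 + 2*x^2 - 7*x + 6.
∫_{-1}^{1} of each monomial x^k gives [2/(k+1) if k even, 0 if k odd]. Integrating term-by-term (or equivalently evaluating the antiderivative F(x) = 2*x^7/7 + x^5 - 2*x^4 + 2*x^3/3 - 7*x^2/2 + 6*x at the endpoints):
  F(1) − F(−1) = 103/42 − (-565/42) = 334/21.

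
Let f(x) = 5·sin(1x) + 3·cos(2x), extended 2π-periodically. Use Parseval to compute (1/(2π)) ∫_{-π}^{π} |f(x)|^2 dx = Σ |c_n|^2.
Σ |c_n|^2 = 17

Expand |f|^2 and use orthogonality of {sin(nx), cos(mx)} on [-π, π]:
  ∫_{-π}^{π} sin(nx)^2 dx = π, ∫ cos(mx)^2 dx = π, and cross terms integrate to 0.
So ∫_{-π}^{π} f(x)^2 dx = 5^2 · π + 3^2 · π = (25 + 9)π.
Divide by 2π: (25 + 9)/2 = 17.
By Parseval, this equals Σ |c_n|^2.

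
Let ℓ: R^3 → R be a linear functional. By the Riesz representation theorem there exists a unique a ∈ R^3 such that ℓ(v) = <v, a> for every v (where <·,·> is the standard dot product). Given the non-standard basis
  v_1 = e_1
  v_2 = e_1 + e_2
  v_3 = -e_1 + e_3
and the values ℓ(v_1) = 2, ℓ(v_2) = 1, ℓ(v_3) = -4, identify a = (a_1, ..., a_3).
a = (2, -1, -2)

Write a = (a_1, ..., a_3) in the standard basis. For each basis vector v_i, ℓ(v_i) = <v_i, a> is a linear equation in the a_j's. Collect the n equations into a matrix system V a = ℓ, where row i of V is v_i (expressed in the standard basis). Since V is invertible (lower-triangular with 1s on the diagonal, up to permutation), solve by back-substitution:
  V =
[[1, 0, 0],
 [1, 1, 0],
 [-1, 0, 1]]
  V a = (2, 1, -4)
Solving gives a = (2, -1, -2).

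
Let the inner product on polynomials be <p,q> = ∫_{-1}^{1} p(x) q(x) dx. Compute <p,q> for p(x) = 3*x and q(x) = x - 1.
<p,q> = 2

Expand the product: p(x)·q(x) = 3*x^2 - 3*x.
∫_{-1}^{1} of each monomial x^k gives [2/(k+1) if k even, 0 if k odd]. Integrating term-by-term (or equivalently evaluating the antiderivative F(x) = x^3 - 3*x^2/2 at the endpoints):
  F(1) − F(−1) = -1/2 − (-5/2) = 2.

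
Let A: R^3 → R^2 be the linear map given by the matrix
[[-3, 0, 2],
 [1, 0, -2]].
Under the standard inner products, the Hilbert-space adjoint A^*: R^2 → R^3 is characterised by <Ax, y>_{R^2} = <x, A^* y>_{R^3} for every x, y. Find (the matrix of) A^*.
A^* = A^T =
[[-3, 1],
 [0, 0],
 [2, -2]]

For real matrices with standard dot products, the defining identity <Ax, y> = <x, A^* y> gives (Ax)^T y = x^T (A^*) y, i.e. x^T A^T y = x^T (A^*) y. Since this holds for all x, y, we must have A^* = A^T. Therefore
A^* =
[[-3, 1],
 [0, 0],
 [2, -2]].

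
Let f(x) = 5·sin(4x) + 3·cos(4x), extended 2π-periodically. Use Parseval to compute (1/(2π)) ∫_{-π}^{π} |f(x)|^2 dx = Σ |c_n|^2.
Σ |c_n|^2 = 17

Expand |f|^2 and use orthogonality of {sin(nx), cos(mx)} on [-π, π]:
  ∫_{-π}^{π} sin(nx)^2 dx = π, ∫ cos(mx)^2 dx = π, and cross terms integrate to 0.
So ∫_{-π}^{π} f(x)^2 dx = 5^2 · π + 3^2 · π = (25 + 9)π.
Divide by 2π: (25 + 9)/2 = 17.
By Parseval, this equals Σ |c_n|^2.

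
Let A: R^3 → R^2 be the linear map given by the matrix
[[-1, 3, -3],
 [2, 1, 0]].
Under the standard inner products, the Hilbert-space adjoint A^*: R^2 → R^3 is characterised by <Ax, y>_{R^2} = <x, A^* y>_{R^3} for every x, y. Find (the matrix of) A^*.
A^* = A^T =
[[-1, 2],
 [3, 1],
 [-3, 0]]

For real matrices with standard dot products, the defining identity <Ax, y> = <x, A^* y> gives (Ax)^T y = x^T (A^*) y, i.e. x^T A^T y = x^T (A^*) y. Since this holds for all x, y, we must have A^* = A^T. Therefore
A^* =
[[-1, 2],
 [3, 1],
 [-3, 0]].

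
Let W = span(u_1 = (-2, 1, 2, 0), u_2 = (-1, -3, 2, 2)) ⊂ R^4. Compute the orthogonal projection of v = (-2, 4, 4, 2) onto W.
proj_W(v) = (-178/51, 124/51, 56/17, -20/51)

Set up U = [u_1 | ... | u_2] ∈ R^(4×2). The projector onto W = col(U) is P = U (U^T U)^(-1) U^T.
Compute U^T U =
  [9, 3]
  [3, 18],
and U^T v = (16, 2).
Solve U^T U · c = U^T v for the coefficients: c = (94/51, -10/51). The projection is proj_W(v) = U c.
Check: (v - proj_W(v)) · u_1 = 0  (should be 0).
Check: (v - proj_W(v)) · u_2 = 0  (should be 0).
Result: proj_W(v) = (-178/51, 124/51, 56/17, -20/51).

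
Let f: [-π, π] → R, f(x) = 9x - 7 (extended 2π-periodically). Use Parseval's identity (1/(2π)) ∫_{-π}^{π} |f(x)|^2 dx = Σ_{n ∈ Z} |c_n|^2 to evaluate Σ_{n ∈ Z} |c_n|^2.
Σ |c_n|^2 = 27π^2 + 49

Expand and integrate term by term over [-π, π]:
  ∫ (9x)^2 dx = 81·(2π^3/3); ∫ 2·9·(-7)·x dx = 0 (odd integrand); ∫ (-7)^2 dx = 49·2π.
So (1/(2π)) ∫_{-π}^{π} (9x - 7)^2 dx = 81π^2/3 + 49 = 27π^2 + 49.
Parseval ⇒ Σ |c_n|^2 = 27π^2 + 49.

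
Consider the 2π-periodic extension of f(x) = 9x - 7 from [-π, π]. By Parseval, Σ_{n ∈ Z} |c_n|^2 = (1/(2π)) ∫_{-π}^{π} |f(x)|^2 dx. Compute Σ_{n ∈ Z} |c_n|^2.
Σ |c_n|^2 = 27π^2 + 49

Expand and integrate term by term over [-π, π]:
  ∫ (9x)^2 dx = 81·(2π^3/3); ∫ 2·9·(-7)·x dx = 0 (odd integrand); ∫ (-7)^2 dx = 49·2π.
So (1/(2π)) ∫_{-π}^{π} (9x - 7)^2 dx = 81π^2/3 + 49 = 27π^2 + 49.
Parseval ⇒ Σ |c_n|^2 = 27π^2 + 49.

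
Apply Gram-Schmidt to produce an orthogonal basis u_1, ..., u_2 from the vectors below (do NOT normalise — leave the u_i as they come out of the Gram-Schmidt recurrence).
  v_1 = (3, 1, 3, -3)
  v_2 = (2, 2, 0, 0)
Orthogonal basis:
  u_1 = (3, 1, 3, -3)
  u_2 = (8/7, 12/7, -6/7, 6/7)

Apply the Gram-Schmidt recurrence
  u_1 = v_1
  u_i = v_i − Σ_{j<i} ((v_i · u_j) / (u_j · u_j)) · u_j.

Step by step this gives:
  u_1 = (3, 1, 3, -3)
  u_2 = (8/7, 12/7, -6/7, 6/7)

Orthogonality check:
  u_2 · u_1 = 0 (should be 0)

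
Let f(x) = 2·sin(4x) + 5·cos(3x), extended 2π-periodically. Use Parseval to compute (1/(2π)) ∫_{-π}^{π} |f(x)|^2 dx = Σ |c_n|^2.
Σ |c_n|^2 = 29/2

Expand |f|^2 and use orthogonality of {sin(nx), cos(mx)} on [-π, π]:
  ∫_{-π}^{π} sin(nx)^2 dx = π, ∫ cos(mx)^2 dx = π, and cross terms integrate to 0.
So ∫_{-π}^{π} f(x)^2 dx = 2^2 · π + 5^2 · π = (4 + 25)π.
Divide by 2π: (4 + 25)/2 = 29/2.
By Parseval, this equals Σ |c_n|^2.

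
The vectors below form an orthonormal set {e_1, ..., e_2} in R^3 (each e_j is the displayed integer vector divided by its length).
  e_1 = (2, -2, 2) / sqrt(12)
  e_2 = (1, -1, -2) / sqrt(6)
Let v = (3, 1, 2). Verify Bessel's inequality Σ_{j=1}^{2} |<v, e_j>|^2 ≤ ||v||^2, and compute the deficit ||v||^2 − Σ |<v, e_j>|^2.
Σ |<v, e_j>|^2 = 6; ||v||^2 = 14; deficit = 8

Write each e_j = u_j / sqrt(<u_j, u_j>) where u_j is the displayed integer vector. Then <v, e_j> = <v, u_j> / sqrt(<u_j, u_j>), so |<v, e_j>|^2 = <v, u_j>^2 / <u_j, u_j>.
Coefficients: <v, e_1> = 8/sqrt(12), <v, e_2> = -2/sqrt(6).
Square and sum: Σ |<v, e_j>|^2 = 6.
Compute ||v||^2 = v·v = 14.
Deficit = 14 − 6 = 8 ≥ 0, confirming Bessel's inequality. (The deficit equals ||v − Σ <v,e_j> e_j||^2, the squared distance from v to span{e_j}.)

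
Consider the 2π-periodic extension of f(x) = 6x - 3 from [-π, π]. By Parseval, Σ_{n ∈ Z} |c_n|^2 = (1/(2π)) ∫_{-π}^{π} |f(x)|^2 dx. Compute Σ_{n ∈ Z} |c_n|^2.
Σ |c_n|^2 = 12π^2 + 9

Expand and integrate term by term over [-π, π]:
  ∫ (6x)^2 dx = 36·(2π^3/3); ∫ 2·6·(-3)·x dx = 0 (odd integrand); ∫ (-3)^2 dx = 9·2π.
So (1/(2π)) ∫_{-π}^{π} (6x - 3)^2 dx = 36π^2/3 + 9 = 12π^2 + 9.
Parseval ⇒ Σ |c_n|^2 = 12π^2 + 9.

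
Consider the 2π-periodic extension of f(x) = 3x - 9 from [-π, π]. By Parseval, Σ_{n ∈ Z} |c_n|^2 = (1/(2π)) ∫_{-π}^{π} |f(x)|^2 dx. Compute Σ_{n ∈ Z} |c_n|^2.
Σ |c_n|^2 = 3π^2 + 81

Expand and integrate term by term over [-π, π]:
  ∫ (3x)^2 dx = 9·(2π^3/3); ∫ 2·3·(-9)·x dx = 0 (odd integrand); ∫ (-9)^2 dx = 81·2π.
So (1/(2π)) ∫_{-π}^{π} (3x - 9)^2 dx = 9π^2/3 + 81 = 3π^2 + 81.
Parseval ⇒ Σ |c_n|^2 = 3π^2 + 81.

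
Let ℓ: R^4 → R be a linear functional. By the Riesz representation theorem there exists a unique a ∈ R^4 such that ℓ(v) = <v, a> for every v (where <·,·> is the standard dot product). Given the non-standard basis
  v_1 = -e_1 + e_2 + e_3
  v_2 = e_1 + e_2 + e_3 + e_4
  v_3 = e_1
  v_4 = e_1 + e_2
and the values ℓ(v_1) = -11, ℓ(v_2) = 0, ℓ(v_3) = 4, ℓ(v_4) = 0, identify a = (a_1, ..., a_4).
a = (4, -4, -3, 3)

Write a = (a_1, ..., a_4) in the standard basis. For each basis vector v_i, ℓ(v_i) = <v_i, a> is a linear equation in the a_j's. Collect the n equations into a matrix system V a = ℓ, where row i of V is v_i (expressed in the standard basis). Since V is invertible (lower-triangular with 1s on the diagonal, up to permutation), solve by back-substitution:
  V =
[[-1, 1, 1, 0],
 [1, 1, 1, 1],
 [1, 0, 0, 0],
 [1, 1, 0, 0]]
  V a = (-11, 0, 4, 0)
Solving gives a = (4, -4, -3, 3).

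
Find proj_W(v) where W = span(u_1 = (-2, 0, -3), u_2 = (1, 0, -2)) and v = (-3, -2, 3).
proj_W(v) = (-3, 0, 3)

Set up U = [u_1 | ... | u_2] ∈ R^(3×2). The projector onto W = col(U) is P = U (U^T U)^(-1) U^T.
Compute U^T U =
  [13, 4]
  [4, 5],
and U^T v = (-3, -9).
Solve U^T U · c = U^T v for the coefficients: c = (3/7, -15/7). The projection is proj_W(v) = U c.
Check: (v - proj_W(v)) · u_1 = 0  (should be 0).
Check: (v - proj_W(v)) · u_2 = 0  (should be 0).
Result: proj_W(v) = (-3, 0, 3).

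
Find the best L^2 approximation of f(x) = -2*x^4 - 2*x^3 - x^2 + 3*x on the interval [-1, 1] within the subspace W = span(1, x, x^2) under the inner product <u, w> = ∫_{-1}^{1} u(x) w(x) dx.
g(x) = -19*x^2/7 + 9*x/5 + 6/35

The best approximation g ∈ W is the orthogonal projection of f onto W. Writing g = a_0 + a_1 x + a_2 x^2, the coefficients solve the normal equations G · a = b where
  G_{ij} = <φ_i, φ_j> and b_i = <f, φ_i>, with φ_0 = 1, φ_1 = x, φ_2 = x^2.
G =
  [2, 0, 2/3]
  [0, 2/3, 0]
  [2/3, 0, 2/5],
b = (-22/15, 6/5, -34/35).
Solving gives a_0 = 6/35, a_1 = 9/5, a_2 = -19/7, so
  g(x) = -19*x^2/7 + 9*x/5 + 6/35.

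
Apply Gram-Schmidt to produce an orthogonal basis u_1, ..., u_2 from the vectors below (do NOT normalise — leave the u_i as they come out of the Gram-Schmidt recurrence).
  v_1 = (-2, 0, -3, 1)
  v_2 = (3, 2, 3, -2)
Orthogonal basis:
  u_1 = (-2, 0, -3, 1)
  u_2 = (4/7, 2, -9/14, -11/14)

Apply the Gram-Schmidt recurrence
  u_1 = v_1
  u_i = v_i − Σ_{j<i} ((v_i · u_j) / (u_j · u_j)) · u_j.

Step by step this gives:
  u_1 = (-2, 0, -3, 1)
  u_2 = (4/7, 2, -9/14, -11/14)

Orthogonality check:
  u_2 · u_1 = 0 (should be 0)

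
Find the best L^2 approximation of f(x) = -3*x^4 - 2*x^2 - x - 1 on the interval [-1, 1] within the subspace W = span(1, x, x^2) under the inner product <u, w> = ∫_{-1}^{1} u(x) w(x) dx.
g(x) = -32*x^2/7 - x - 26/35

The best approximation g ∈ W is the orthogonal projection of f onto W. Writing g = a_0 + a_1 x + a_2 x^2, the coefficients solve the normal equations G · a = b where
  G_{ij} = <φ_i, φ_j> and b_i = <f, φ_i>, with φ_0 = 1, φ_1 = x, φ_2 = x^2.
G =
  [2, 0, 2/3]
  [0, 2/3, 0]
  [2/3, 0, 2/5],
b = (-68/15, -2/3, -244/105).
Solving gives a_0 = -26/35, a_1 = -1, a_2 = -32/7, so
  g(x) = -32*x^2/7 - x - 26/35.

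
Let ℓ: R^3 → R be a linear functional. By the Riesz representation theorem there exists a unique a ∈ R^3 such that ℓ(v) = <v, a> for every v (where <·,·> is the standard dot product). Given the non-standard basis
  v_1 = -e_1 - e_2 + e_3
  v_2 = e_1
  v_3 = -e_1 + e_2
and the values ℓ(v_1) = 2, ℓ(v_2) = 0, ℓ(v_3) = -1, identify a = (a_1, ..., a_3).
a = (0, -1, 1)

Write a = (a_1, ..., a_3) in the standard basis. For each basis vector v_i, ℓ(v_i) = <v_i, a> is a linear equation in the a_j's. Collect the n equations into a matrix system V a = ℓ, where row i of V is v_i (expressed in the standard basis). Since V is invertible (lower-triangular with 1s on the diagonal, up to permutation), solve by back-substitution:
  V =
[[-1, -1, 1],
 [1, 0, 0],
 [-1, 1, 0]]
  V a = (2, 0, -1)
Solving gives a = (0, -1, 1).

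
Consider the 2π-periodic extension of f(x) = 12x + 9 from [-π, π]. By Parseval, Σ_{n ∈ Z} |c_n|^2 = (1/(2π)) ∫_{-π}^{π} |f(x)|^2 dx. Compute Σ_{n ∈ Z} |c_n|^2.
Σ |c_n|^2 = 48π^2 + 81

Expand and integrate term by term over [-π, π]:
  ∫ (12x)^2 dx = 144·(2π^3/3); ∫ 2·12·(9)·x dx = 0 (odd integrand); ∫ 9^2 dx = 81·2π.
So (1/(2π)) ∫_{-π}^{π} (12x + 9)^2 dx = 144π^2/3 + 81 = 48π^2 + 81.
Parseval ⇒ Σ |c_n|^2 = 48π^2 + 81.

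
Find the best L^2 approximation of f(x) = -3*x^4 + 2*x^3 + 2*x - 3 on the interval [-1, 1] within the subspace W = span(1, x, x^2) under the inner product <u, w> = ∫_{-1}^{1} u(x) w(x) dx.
g(x) = -18*x^2/7 + 16*x/5 - 96/35

The best approximation g ∈ W is the orthogonal projection of f onto W. Writing g = a_0 + a_1 x + a_2 x^2, the coefficients solve the normal equations G · a = b where
  G_{ij} = <φ_i, φ_j> and b_i = <f, φ_i>, with φ_0 = 1, φ_1 = x, φ_2 = x^2.
G =
  [2, 0, 2/3]
  [0, 2/3, 0]
  [2/3, 0, 2/5],
b = (-36/5, 32/15, -20/7).
Solving gives a_0 = -96/35, a_1 = 16/5, a_2 = -18/7, so
  g(x) = -18*x^2/7 + 16*x/5 - 96/35.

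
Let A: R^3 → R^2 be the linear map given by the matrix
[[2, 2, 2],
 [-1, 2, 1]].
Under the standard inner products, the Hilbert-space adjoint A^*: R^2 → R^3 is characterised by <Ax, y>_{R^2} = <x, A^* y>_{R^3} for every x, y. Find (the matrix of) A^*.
A^* = A^T =
[[2, -1],
 [2, 2],
 [2, 1]]

For real matrices with standard dot products, the defining identity <Ax, y> = <x, A^* y> gives (Ax)^T y = x^T (A^*) y, i.e. x^T A^T y = x^T (A^*) y. Since this holds for all x, y, we must have A^* = A^T. Therefore
A^* =
[[2, -1],
 [2, 2],
 [2, 1]].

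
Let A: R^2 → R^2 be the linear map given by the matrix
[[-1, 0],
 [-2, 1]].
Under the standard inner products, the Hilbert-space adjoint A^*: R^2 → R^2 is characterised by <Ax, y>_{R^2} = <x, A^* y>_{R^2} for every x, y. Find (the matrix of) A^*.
A^* = A^T =
[[-1, -2],
 [0, 1]]

For real matrices with standard dot products, the defining identity <Ax, y> = <x, A^* y> gives (Ax)^T y = x^T (A^*) y, i.e. x^T A^T y = x^T (A^*) y. Since this holds for all x, y, we must have A^* = A^T. Therefore
A^* =
[[-1, -2],
 [0, 1]].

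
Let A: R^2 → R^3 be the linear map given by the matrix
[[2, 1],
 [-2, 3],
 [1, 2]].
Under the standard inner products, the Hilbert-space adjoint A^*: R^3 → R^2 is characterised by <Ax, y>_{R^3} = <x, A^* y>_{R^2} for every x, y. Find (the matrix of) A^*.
A^* = A^T =
[[2, -2, 1],
 [1, 3, 2]]

For real matrices with standard dot products, the defining identity <Ax, y> = <x, A^* y> gives (Ax)^T y = x^T (A^*) y, i.e. x^T A^T y = x^T (A^*) y. Since this holds for all x, y, we must have A^* = A^T. Therefore
A^* =
[[2, -2, 1],
 [1, 3, 2]].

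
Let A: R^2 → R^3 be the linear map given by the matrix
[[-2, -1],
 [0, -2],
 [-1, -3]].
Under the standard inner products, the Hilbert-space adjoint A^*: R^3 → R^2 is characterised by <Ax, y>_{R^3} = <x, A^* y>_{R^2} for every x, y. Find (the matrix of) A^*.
A^* = A^T =
[[-2, 0, -1],
 [-1, -2, -3]]

For real matrices with standard dot products, the defining identity <Ax, y> = <x, A^* y> gives (Ax)^T y = x^T (A^*) y, i.e. x^T A^T y = x^T (A^*) y. Since this holds for all x, y, we must have A^* = A^T. Therefore
A^* =
[[-2, 0, -1],
 [-1, -2, -3]].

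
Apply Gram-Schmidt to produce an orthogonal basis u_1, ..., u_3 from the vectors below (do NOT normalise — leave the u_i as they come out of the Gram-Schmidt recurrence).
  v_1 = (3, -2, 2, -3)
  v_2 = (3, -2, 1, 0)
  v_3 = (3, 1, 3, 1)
Orthogonal basis:
  u_1 = (3, -2, 2, -3)
  u_2 = (33/26, -11/13, -2/13, 45/26)
  u_3 = (117/139, 339/139, 327/139, 109/139)

Apply the Gram-Schmidt recurrence
  u_1 = v_1
  u_i = v_i − Σ_{j<i} ((v_i · u_j) / (u_j · u_j)) · u_j.

Step by step this gives:
  u_1 = (3, -2, 2, -3)
  u_2 = (33/26, -11/13, -2/13, 45/26)
  u_3 = (117/139, 339/139, 327/139, 109/139)

Orthogonality check:
  u_2 · u_1 = 0 (should be 0)
  u_3 · u_1 = 0 (should be 0)
  u_3 · u_2 = 0 (should be 0)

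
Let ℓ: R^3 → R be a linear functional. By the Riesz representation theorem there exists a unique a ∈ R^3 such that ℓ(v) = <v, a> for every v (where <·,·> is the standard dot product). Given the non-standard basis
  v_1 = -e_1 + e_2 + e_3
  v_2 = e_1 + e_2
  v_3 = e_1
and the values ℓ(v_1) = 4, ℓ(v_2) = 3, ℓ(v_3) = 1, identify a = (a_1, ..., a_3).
a = (1, 2, 3)

Write a = (a_1, ..., a_3) in the standard basis. For each basis vector v_i, ℓ(v_i) = <v_i, a> is a linear equation in the a_j's. Collect the n equations into a matrix system V a = ℓ, where row i of V is v_i (expressed in the standard basis). Since V is invertible (lower-triangular with 1s on the diagonal, up to permutation), solve by back-substitution:
  V =
[[-1, 1, 1],
 [1, 1, 0],
 [1, 0, 0]]
  V a = (4, 3, 1)
Solving gives a = (1, 2, 3).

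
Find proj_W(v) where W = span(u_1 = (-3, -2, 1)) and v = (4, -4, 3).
proj_W(v) = (3/14, 1/7, -1/14)

Set up U = [u_1 | ... | u_1] ∈ R^(3×1). The projector onto W = col(U) is P = U (U^T U)^(-1) U^T.
Compute U^T U =
  [14],
and U^T v = (-1).
Solve U^T U · c = U^T v for the coefficients: c = (-1/14). The projection is proj_W(v) = U c.
Check: (v - proj_W(v)) · u_1 = 0  (should be 0).
Result: proj_W(v) = (3/14, 1/7, -1/14).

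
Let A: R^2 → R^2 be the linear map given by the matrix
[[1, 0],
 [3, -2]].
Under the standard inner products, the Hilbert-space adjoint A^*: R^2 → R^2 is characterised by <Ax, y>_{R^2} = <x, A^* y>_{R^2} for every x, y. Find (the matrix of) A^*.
A^* = A^T =
[[1, 3],
 [0, -2]]

For real matrices with standard dot products, the defining identity <Ax, y> = <x, A^* y> gives (Ax)^T y = x^T (A^*) y, i.e. x^T A^T y = x^T (A^*) y. Since this holds for all x, y, we must have A^* = A^T. Therefore
A^* =
[[1, 3],
 [0, -2]].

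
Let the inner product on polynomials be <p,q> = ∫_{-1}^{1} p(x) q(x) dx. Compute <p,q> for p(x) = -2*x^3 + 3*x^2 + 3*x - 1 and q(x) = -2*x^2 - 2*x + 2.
<p,q> = -52/15

Expand the product: p(x)·q(x) = 4*x^5 - 2*x^4 - 16*x^3 + 2*x^2 + 8*x - 2.
∫_{-1}^{1} of each monomial x^k gives [2/(k+1) if k even, 0 if k odd]. Integrating term-by-term (or equivalently evaluating the antiderivative F(x) = 2*x^6/3 - 2*x^5/5 - 4*x^4 + 2*x^3/3 + 4*x^2 - 2*x at the endpoints):
  F(1) − F(−1) = -16/15 − (12/5) = -52/15.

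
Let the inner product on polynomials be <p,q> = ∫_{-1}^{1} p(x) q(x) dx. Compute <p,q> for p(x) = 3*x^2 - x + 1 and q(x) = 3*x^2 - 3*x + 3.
<p,q> = 98/5

Expand the product: p(x)·q(x) = 9*x^4 - 12*x^3 + 15*x^2 - 6*x + 3.
∫_{-1}^{1} of each monomial x^k gives [2/(k+1) if k even, 0 if k odd]. Integrating term-by-term (or equivalently evaluating the antiderivative F(x) = 9*x^5/5 - 3*x^4 + 5*x^3 - 3*x^2 + 3*x at the endpoints):
  F(1) − F(−1) = 19/5 − (-79/5) = 98/5.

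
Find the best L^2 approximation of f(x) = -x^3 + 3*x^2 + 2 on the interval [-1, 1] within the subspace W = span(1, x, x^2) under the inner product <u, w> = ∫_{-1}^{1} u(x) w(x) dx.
g(x) = 3*x^2 - 3*x/5 + 2

The best approximation g ∈ W is the orthogonal projection of f onto W. Writing g = a_0 + a_1 x + a_2 x^2, the coefficients solve the normal equations G · a = b where
  G_{ij} = <φ_i, φ_j> and b_i = <f, φ_i>, with φ_0 = 1, φ_1 = x, φ_2 = x^2.
G =
  [2, 0, 2/3]
  [0, 2/3, 0]
  [2/3, 0, 2/5],
b = (6, -2/5, 38/15).
Solving gives a_0 = 2, a_1 = -3/5, a_2 = 3, so
  g(x) = 3*x^2 - 3*x/5 + 2.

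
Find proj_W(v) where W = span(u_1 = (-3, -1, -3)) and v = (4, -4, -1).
proj_W(v) = (15/19, 5/19, 15/19)

Set up U = [u_1 | ... | u_1] ∈ R^(3×1). The projector onto W = col(U) is P = U (U^T U)^(-1) U^T.
Compute U^T U =
  [19],
and U^T v = (-5).
Solve U^T U · c = U^T v for the coefficients: c = (-5/19). The projection is proj_W(v) = U c.
Check: (v - proj_W(v)) · u_1 = 0  (should be 0).
Result: proj_W(v) = (15/19, 5/19, 15/19).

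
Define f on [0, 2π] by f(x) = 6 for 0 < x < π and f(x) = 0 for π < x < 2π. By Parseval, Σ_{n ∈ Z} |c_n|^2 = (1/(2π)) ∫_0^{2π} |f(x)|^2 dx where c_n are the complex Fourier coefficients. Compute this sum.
Σ |c_n|^2 = 18

Parseval equates the L^2 energy of f (normalised by 1/(2π)) with the ℓ^2 sum of its Fourier coefficients: (1/(2π)) ∫_0^{2π} |f|^2 = Σ |c_n|^2.
Compute the left side: (1/(2π)) [∫_0^π 6^2 dx + ∫_π^{2π} 0^2 dx] = (1/(2π)) · (36π + 0π) = (36 + 0)/2 = 18.
So Σ_{n ∈ Z} |c_n|^2 = 18.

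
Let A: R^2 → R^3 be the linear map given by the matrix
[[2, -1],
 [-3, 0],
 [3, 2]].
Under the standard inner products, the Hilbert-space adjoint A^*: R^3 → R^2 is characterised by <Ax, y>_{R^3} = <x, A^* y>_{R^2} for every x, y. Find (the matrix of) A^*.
A^* = A^T =
[[2, -3, 3],
 [-1, 0, 2]]

For real matrices with standard dot products, the defining identity <Ax, y> = <x, A^* y> gives (Ax)^T y = x^T (A^*) y, i.e. x^T A^T y = x^T (A^*) y. Since this holds for all x, y, we must have A^* = A^T. Therefore
A^* =
[[2, -3, 3],
 [-1, 0, 2]].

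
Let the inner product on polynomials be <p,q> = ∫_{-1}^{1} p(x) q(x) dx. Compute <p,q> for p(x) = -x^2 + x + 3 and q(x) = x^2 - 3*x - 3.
<p,q> = -82/5

Expand the product: p(x)·q(x) = -x^4 + 4*x^3 + 3*x^2 - 12*x - 9.
∫_{-1}^{1} of each monomial x^k gives [2/(k+1) if k even, 0 if k odd]. Integrating term-by-term (or equivalently evaluating the antiderivative F(x) = -x^5/5 + x^4 + x^3 - 6*x^2 - 9*x at the endpoints):
  F(1) − F(−1) = -66/5 − (16/5) = -82/5.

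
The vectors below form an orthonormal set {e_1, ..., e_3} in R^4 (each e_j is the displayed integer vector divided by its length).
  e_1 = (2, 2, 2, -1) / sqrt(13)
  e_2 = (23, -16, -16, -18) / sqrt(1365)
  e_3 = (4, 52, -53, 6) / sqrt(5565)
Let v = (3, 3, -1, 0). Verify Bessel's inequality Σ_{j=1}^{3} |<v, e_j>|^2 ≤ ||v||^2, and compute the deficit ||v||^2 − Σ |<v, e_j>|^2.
Σ |<v, e_j>|^2 = 926/53; ||v||^2 = 19; deficit = 81/53

Write each e_j = u_j / sqrt(<u_j, u_j>) where u_j is the displayed integer vector. Then <v, e_j> = <v, u_j> / sqrt(<u_j, u_j>), so |<v, e_j>|^2 = <v, u_j>^2 / <u_j, u_j>.
Coefficients: <v, e_1> = 10/sqrt(13), <v, e_2> = 37/sqrt(1365), <v, e_3> = 221/sqrt(5565).
Square and sum: Σ |<v, e_j>|^2 = 926/53.
Compute ||v||^2 = v·v = 19.
Deficit = 19 − 926/53 = 81/53 ≥ 0, confirming Bessel's inequality. (The deficit equals ||v − Σ <v,e_j> e_j||^2, the squared distance from v to span{e_j}.)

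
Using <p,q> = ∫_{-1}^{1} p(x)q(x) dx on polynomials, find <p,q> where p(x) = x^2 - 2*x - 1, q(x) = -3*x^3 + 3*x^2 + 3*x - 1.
<p,q> = -16/15

Expand the product: p(x)·q(x) = -3*x^5 + 9*x^4 - 10*x^2 - x + 1.
∫_{-1}^{1} of each monomial x^k gives [2/(k+1) if k even, 0 if k odd]. Integrating term-by-term (or equivalently evaluating the antiderivative F(x) = -x^6/2 + 9*x^5/5 - 10*x^3/3 - x^2/2 + x at the endpoints):
  F(1) − F(−1) = -23/15 − (-7/15) = -16/15.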